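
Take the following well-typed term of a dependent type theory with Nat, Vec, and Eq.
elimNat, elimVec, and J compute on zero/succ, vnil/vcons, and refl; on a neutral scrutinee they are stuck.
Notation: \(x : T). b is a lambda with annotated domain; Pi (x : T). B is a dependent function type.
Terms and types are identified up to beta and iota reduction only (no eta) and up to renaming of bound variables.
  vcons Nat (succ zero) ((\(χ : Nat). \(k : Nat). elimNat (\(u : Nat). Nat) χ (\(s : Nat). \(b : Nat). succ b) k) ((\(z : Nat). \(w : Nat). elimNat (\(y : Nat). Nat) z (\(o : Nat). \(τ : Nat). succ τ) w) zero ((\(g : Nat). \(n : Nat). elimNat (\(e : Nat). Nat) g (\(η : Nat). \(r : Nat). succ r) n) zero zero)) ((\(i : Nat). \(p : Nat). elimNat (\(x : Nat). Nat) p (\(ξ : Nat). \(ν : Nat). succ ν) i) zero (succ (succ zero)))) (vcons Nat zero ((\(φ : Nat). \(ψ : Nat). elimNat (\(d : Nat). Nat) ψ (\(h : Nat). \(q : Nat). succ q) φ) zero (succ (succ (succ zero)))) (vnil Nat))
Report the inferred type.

type:
  Vec Nat (succ (succ zero))


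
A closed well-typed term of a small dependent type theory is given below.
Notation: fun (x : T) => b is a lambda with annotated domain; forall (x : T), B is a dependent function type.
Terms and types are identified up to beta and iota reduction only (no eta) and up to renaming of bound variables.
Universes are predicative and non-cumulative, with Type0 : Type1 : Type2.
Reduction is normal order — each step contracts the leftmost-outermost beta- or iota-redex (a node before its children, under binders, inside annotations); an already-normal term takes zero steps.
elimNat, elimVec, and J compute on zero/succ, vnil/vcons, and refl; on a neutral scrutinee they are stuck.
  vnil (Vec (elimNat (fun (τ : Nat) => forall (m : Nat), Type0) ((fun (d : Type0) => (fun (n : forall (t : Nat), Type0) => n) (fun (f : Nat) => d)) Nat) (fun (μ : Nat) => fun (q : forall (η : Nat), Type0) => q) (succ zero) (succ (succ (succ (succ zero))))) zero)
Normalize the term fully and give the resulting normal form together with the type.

reduced normal form:
  vnil (Vec Nat zero)
type:
  Vec (Vec Nat zero) zero


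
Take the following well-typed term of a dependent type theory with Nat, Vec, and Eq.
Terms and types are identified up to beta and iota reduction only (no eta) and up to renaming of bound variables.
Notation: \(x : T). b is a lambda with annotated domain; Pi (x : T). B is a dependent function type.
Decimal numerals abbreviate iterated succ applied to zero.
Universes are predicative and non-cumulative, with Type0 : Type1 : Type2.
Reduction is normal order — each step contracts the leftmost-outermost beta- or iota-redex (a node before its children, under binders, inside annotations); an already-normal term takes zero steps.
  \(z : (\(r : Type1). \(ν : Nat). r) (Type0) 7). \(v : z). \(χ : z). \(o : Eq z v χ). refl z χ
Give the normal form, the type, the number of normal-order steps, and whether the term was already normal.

reduced normal form:
  \(z : Type0). \(r : z). \(ν : z). \(v : Eq z r ν). refl z ν
the term's type:
  Pi (z : Type0). Pi (r : z). Pi (ν : z). Pi (v : Eq z r ν). Eq z ν ν
reduction steps (normal order): 2
started in normal form: no
first contracted redex: a beta-redex


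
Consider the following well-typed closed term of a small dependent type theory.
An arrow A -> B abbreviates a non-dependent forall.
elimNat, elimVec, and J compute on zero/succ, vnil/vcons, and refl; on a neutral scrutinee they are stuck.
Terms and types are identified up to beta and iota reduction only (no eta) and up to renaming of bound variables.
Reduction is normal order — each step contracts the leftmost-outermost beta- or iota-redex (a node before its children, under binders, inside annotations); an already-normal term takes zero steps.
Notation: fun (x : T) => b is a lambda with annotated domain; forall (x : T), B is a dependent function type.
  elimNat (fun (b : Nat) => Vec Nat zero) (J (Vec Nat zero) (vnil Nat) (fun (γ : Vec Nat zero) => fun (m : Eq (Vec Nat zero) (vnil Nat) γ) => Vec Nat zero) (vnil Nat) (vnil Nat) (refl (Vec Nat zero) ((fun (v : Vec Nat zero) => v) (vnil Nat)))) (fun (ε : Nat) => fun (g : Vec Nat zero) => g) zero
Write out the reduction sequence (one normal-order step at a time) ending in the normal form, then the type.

normal-order reduction sequence:
  elimNat (fun (b : Nat) => Vec Nat zero) (J (Vec Nat zero) (vnil Nat) (fun (γ : Vec Nat zero) => fun (m : Eq (Vec Nat zero) (vnil Nat) γ) => Vec Nat zero) (vnil Nat) (vnil Nat) (refl (Vec Nat zero) ((fun (v : Vec Nat zero) => v) (vnil Nat)))) (fun (ε : Nat) => fun (g : Vec Nat zero) => g) zero
  ~> J (Vec Nat zero) (vnil Nat) (fun (b : Vec Nat zero) => fun (γ : Eq (Vec Nat zero) (vnil Nat) b) => Vec Nat zero) (vnil Nat) (vnil Nat) (refl (Vec Nat zero) ((fun (m : Vec Nat zero) => m) (vnil Nat)))
  ~> vnil Nat
type:
  Vec Nat zero


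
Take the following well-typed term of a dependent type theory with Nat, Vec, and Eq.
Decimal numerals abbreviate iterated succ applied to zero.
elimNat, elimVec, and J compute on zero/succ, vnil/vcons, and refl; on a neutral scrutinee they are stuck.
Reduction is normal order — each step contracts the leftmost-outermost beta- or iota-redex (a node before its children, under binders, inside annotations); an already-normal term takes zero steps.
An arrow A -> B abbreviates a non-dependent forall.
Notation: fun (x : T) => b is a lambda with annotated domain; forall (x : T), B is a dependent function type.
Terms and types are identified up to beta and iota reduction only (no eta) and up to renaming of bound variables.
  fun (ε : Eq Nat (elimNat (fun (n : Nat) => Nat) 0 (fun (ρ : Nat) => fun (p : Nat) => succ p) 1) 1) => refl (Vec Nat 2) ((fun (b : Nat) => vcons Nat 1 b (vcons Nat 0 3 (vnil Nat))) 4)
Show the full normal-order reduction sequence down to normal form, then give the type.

normal-order reduction:
  fun (ε : Eq Nat (elimNat (fun (n : Nat) => Nat) 0 (fun (ρ : Nat) => fun (p : Nat) => succ p) 1) 1) => refl (Vec Nat 2) ((fun (b : Nat) => vcons Nat 1 b (vcons Nat 0 3 (vnil Nat))) 4)
  ~> fun (ε : Eq Nat ((fun (n : Nat) => fun (ρ : Nat) => succ ρ) 0 (elimNat (fun (p : Nat) => Nat) 0 (fun (b : Nat) => fun (g : Nat) => succ g) 0)) 1) => refl (Vec Nat 2) ((fun (l : Nat) => vcons Nat 1 l (vcons Nat 0 3 (vnil Nat))) 4)
  ~> fun (ε : Eq Nat ((fun (n : Nat) => succ n) (elimNat (fun (ρ : Nat) => Nat) 0 (fun (p : Nat) => fun (b : Nat) => succ b) 0)) 1) => refl (Vec Nat 2) ((fun (g : Nat) => vcons Nat 1 g (vcons Nat 0 3 (vnil Nat))) 4)
  ~> fun (ε : Eq Nat (succ (elimNat (fun (n : Nat) => Nat) 0 (fun (ρ : Nat) => fun (p : Nat) => succ p) 0)) 1) => refl (Vec Nat 2) ((fun (b : Nat) => vcons Nat 1 b (vcons Nat 0 3 (vnil Nat))) 4)
  ~> fun (ε : Eq Nat 1 1) => refl (Vec Nat 2) ((fun (n : Nat) => vcons Nat 1 n (vcons Nat 0 3 (vnil Nat))) 4)
  ~> fun (ε : Eq Nat 1 1) => refl (Vec Nat 2) (vcons Nat 1 4 (vcons Nat 0 3 (vnil Nat)))
type:
  Eq Nat 1 1 -> Eq (Vec Nat 2) (vcons Nat 1 4 (vcons Nat 0 3 (vnil Nat))) (vcons Nat 1 4 (vcons Nat 0 3 (vnil Nat)))


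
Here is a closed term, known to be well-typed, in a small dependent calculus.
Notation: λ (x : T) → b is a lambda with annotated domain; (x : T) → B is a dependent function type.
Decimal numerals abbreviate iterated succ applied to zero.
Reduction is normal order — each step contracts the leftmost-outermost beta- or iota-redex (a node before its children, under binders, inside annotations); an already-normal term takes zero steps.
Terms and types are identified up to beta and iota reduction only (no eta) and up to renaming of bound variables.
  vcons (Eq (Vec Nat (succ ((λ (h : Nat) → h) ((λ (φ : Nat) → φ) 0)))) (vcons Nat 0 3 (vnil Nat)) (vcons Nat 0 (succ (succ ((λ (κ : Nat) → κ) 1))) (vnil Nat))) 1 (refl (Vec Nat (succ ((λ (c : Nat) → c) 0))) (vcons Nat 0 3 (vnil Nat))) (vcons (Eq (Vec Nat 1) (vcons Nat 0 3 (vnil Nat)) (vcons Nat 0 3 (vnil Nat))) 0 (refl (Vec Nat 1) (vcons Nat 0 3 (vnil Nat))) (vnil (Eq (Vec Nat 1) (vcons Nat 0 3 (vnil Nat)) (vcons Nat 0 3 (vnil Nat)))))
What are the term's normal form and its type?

reduced normal form:
  vcons (Eq (Vec Nat 1) (vcons Nat 0 3 (vnil Nat)) (vcons Nat 0 3 (vnil Nat))) 1 (refl (Vec Nat 1) (vcons Nat 0 3 (vnil Nat))) (vcons (Eq (Vec Nat 1) (vcons Nat 0 3 (vnil Nat)) (vcons Nat 0 3 (vnil Nat))) 0 (refl (Vec Nat 1) (vcons Nat 0 3 (vnil Nat))) (vnil (Eq (Vec Nat 1) (vcons Nat 0 3 (vnil Nat)) (vcons Nat 0 3 (vnil Nat)))))
inferred type:
  Vec (Eq (Vec Nat 1) (vcons Nat 0 3 (vnil Nat)) (vcons Nat 0 3 (vnil Nat))) 2
observation: reduction starts at a beta-redex, and 4 normal-order steps reach the normal form.


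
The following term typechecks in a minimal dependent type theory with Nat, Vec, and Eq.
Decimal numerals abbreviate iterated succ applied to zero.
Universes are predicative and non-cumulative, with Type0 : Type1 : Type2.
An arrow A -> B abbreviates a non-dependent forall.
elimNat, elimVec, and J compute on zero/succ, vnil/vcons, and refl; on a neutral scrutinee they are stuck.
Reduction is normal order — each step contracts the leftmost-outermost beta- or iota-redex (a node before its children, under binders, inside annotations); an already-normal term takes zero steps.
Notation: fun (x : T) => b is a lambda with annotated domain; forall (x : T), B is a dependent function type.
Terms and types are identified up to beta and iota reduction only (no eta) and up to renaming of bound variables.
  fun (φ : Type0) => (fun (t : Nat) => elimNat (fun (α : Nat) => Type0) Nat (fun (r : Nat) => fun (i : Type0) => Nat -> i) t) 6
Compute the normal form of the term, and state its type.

resulting normal form:
  fun (φ : Type0) => Nat -> Nat -> Nat -> Nat -> Nat -> Nat -> Nat
the term's type:
  Type0 -> Type0
observation: contracting a beta-redex first, the term normalizes in 20 steps.


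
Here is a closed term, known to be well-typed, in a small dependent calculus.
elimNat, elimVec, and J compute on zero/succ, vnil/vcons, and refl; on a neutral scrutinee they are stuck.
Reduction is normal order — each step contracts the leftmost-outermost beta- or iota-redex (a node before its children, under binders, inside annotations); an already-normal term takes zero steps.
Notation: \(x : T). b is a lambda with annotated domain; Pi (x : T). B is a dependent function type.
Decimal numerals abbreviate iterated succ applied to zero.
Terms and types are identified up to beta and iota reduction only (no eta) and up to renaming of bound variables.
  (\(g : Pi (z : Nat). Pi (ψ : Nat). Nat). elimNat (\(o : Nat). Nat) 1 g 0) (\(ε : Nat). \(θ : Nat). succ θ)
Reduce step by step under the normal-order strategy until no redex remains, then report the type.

reduction (normal order):
  (\(g : Pi (z : Nat). Pi (ψ : Nat). Nat). elimNat (\(o : Nat). Nat) 1 g 0) (\(ε : Nat). \(θ : Nat). succ θ)
  ~> elimNat (\(g : Nat). Nat) 1 (\(z : Nat). \(ψ : Nat). succ ψ) 0
  ~> 1
the term's type:
  Nat


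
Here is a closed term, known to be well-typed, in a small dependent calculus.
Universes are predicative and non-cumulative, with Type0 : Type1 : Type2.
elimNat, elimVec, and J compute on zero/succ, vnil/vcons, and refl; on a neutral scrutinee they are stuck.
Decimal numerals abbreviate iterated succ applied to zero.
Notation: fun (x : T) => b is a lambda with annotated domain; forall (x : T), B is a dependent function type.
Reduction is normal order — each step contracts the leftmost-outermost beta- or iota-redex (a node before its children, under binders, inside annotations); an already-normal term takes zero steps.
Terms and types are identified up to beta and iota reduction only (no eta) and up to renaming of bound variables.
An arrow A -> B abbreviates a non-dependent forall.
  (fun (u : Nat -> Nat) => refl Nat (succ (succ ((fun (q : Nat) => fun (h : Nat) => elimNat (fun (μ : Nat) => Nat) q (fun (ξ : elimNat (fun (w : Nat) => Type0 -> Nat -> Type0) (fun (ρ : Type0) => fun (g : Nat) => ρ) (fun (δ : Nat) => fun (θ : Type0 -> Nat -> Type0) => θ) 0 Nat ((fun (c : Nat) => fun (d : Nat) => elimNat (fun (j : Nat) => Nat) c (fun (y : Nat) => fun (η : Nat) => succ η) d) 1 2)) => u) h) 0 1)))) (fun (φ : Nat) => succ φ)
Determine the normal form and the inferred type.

reduced normal form:
  refl Nat 3
the term's type:
  Eq Nat 3 3
observation: 7 normal-order steps separate the term from its normal form.


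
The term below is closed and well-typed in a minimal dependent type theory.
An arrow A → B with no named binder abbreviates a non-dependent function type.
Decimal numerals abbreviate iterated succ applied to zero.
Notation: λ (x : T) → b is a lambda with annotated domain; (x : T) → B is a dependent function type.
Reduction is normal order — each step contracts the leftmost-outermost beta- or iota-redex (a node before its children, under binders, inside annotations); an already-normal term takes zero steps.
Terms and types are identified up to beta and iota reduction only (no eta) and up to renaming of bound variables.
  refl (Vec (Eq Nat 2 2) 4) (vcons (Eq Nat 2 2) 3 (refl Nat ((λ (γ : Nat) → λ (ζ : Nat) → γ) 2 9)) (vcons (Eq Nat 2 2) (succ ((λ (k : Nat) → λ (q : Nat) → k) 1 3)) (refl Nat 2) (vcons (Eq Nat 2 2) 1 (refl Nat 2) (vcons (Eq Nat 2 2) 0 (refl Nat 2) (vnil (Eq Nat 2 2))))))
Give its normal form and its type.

normal form:
  refl (Vec (Eq Nat 2 2) 4) (vcons (Eq Nat 2 2) 3 (refl Nat 2) (vcons (Eq Nat 2 2) 2 (refl Nat 2) (vcons (Eq Nat 2 2) 1 (refl Nat 2) (vcons (Eq Nat 2 2) 0 (refl Nat 2) (vnil (Eq Nat 2 2))))))
type:
  Eq (Vec (Eq Nat 2 2) 4) (vcons (Eq Nat 2 2) 3 (refl Nat 2) (vcons (Eq Nat 2 2) 2 (refl Nat 2) (vcons (Eq Nat 2 2) 1 (refl Nat 2) (vcons (Eq Nat 2 2) 0 (refl Nat 2) (vnil (Eq Nat 2 2)))))) (vcons (Eq Nat 2 2) 3 (refl Nat 2) (vcons (Eq Nat 2 2) 2 (refl Nat 2) (vcons (Eq Nat 2 2) 1 (refl Nat 2) (vcons (Eq Nat 2 2) 0 (refl Nat 2) (vnil (Eq Nat 2 2))))))
observation: the term reaches its normal form after 4 normal-order steps.


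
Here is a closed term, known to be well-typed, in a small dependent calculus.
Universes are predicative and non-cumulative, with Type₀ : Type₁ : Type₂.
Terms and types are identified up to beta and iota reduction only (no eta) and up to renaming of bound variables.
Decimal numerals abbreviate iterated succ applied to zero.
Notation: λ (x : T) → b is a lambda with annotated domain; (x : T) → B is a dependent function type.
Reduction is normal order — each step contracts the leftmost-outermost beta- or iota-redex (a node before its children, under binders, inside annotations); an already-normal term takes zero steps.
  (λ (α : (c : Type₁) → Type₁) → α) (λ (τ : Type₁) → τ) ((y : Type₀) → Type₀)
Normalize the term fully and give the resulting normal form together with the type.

resulting normal form:
  (α : Type₀) → Type₀
inferred type:
  Type₁


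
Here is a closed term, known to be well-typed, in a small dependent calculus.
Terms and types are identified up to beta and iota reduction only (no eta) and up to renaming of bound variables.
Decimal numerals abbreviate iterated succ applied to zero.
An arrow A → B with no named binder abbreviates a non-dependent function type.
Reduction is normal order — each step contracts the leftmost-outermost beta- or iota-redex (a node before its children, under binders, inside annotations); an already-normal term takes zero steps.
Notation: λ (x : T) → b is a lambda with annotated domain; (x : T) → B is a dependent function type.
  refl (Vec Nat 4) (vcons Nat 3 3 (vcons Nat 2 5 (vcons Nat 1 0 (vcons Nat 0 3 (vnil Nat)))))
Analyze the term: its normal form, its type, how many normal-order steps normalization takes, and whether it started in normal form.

reduced normal form:
  refl (Vec Nat 4) (vcons Nat 3 3 (vcons Nat 2 5 (vcons Nat 1 0 (vcons Nat 0 3 (vnil Nat)))))
type:
  Eq (Vec Nat 4) (vcons Nat 3 3 (vcons Nat 2 5 (vcons Nat 1 0 (vcons Nat 0 3 (vnil Nat))))) (vcons Nat 3 3 (vcons Nat 2 5 (vcons Nat 1 0 (vcons Nat 0 3 (vnil Nat)))))
normal-order step count: 0
already normal: yes


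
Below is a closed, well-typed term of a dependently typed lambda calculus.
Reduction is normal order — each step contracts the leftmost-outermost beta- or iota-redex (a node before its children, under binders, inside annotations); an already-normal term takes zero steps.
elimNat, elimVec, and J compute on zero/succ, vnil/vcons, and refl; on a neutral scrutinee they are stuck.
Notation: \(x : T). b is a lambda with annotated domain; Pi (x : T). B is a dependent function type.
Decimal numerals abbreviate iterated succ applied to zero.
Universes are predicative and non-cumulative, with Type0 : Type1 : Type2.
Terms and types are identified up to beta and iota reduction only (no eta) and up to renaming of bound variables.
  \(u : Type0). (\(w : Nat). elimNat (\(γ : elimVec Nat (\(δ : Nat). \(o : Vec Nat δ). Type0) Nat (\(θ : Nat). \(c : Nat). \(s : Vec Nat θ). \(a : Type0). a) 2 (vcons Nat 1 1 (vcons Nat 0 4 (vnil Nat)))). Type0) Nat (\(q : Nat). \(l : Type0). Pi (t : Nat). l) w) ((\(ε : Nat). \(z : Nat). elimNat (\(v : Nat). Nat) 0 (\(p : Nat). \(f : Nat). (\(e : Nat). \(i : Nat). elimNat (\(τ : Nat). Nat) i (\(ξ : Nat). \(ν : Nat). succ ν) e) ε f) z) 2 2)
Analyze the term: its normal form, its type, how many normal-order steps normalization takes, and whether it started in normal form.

reduced normal form:
  \(u : Type0). Pi (w : Nat). Pi (γ : Nat). Pi (δ : Nat). Pi (o : Nat). Nat
the term's type:
  Pi (u : Type0). Type0
steps to reach normal form (normal order): 52
started in normal form: no
first contracted redex: a beta-redex


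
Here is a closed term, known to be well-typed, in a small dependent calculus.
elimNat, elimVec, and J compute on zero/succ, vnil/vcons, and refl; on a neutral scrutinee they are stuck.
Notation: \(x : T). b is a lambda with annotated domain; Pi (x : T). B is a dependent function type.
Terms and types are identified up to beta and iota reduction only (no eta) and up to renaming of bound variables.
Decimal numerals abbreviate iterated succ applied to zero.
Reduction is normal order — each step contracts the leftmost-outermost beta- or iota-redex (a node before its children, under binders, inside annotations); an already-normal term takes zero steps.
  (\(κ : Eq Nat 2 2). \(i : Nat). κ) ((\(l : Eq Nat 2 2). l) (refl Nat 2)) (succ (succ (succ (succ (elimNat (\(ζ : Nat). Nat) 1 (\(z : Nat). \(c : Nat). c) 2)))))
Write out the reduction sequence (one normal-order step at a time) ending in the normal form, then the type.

normal-order reduction sequence:
  (\(κ : Eq Nat 2 2). \(i : Nat). κ) ((\(l : Eq Nat 2 2). l) (refl Nat 2)) (succ (succ (succ (succ (elimNat (\(ζ : Nat). Nat) 1 (\(z : Nat). \(c : Nat). c) 2)))))
  ~> (\(κ : Nat). (\(i : Eq Nat 2 2). i) (refl Nat 2)) (succ (succ (succ (succ (elimNat (\(l : Nat). Nat) 1 (\(ζ : Nat). \(z : Nat). z) 2)))))
  ~> (\(κ : Eq Nat 2 2). κ) (refl Nat 2)
  ~> refl Nat 2
type:
  Eq Nat 2 2


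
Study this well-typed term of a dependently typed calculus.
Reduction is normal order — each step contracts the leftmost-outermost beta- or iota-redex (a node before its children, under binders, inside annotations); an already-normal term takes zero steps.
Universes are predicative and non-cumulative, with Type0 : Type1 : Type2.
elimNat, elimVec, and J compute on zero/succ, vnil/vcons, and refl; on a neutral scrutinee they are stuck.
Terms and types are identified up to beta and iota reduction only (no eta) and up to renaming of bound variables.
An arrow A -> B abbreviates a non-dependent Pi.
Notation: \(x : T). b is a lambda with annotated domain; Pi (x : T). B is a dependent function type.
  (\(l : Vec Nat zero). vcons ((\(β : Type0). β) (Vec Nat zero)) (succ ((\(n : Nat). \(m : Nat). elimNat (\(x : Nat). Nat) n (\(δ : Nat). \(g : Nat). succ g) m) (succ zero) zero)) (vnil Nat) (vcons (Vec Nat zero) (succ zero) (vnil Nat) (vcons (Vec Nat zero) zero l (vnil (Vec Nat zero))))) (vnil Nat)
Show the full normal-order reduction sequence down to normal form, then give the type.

reduction (normal order):
  (\(l : Vec Nat zero). vcons ((\(β : Type0). β) (Vec Nat zero)) (succ ((\(n : Nat). \(m : Nat). elimNat (\(x : Nat). Nat) n (\(δ : Nat). \(g : Nat). succ g) m) (succ zero) zero)) (vnil Nat) (vcons (Vec Nat zero) (succ zero) (vnil Nat) (vcons (Vec Nat zero) zero l (vnil (Vec Nat zero))))) (vnil Nat)
  ~> vcons ((\(l : Type0). l) (Vec Nat zero)) (succ ((\(β : Nat). \(n : Nat). elimNat (\(m : Nat). Nat) β (\(x : Nat). \(δ : Nat). succ δ) n) (succ zero) zero)) (vnil Nat) (vcons (Vec Nat zero) (succ zero) (vnil Nat) (vcons (Vec Nat zero) zero (vnil Nat) (vnil (Vec Nat zero))))
  ~> vcons (Vec Nat zero) (succ ((\(l : Nat). \(β : Nat). elimNat (\(n : Nat). Nat) l (\(m : Nat). \(x : Nat). succ x) β) (succ zero) zero)) (vnil Nat) (vcons (Vec Nat zero) (succ zero) (vnil Nat) (vcons (Vec Nat zero) zero (vnil Nat) (vnil (Vec Nat zero))))
  ~> vcons (Vec Nat zero) (succ ((\(l : Nat). elimNat (\(β : Nat). Nat) (succ zero) (\(n : Nat). \(m : Nat). succ m) l) zero)) (vnil Nat) (vcons (Vec Nat zero) (succ zero) (vnil Nat) (vcons (Vec Nat zero) zero (vnil Nat) (vnil (Vec Nat zero))))
  ~> vcons (Vec Nat zero) (succ (elimNat (\(l : Nat). Nat) (succ zero) (\(β : Nat). \(n : Nat). succ n) zero)) (vnil Nat) (vcons (Vec Nat zero) (succ zero) (vnil Nat) (vcons (Vec Nat zero) zero (vnil Nat) (vnil (Vec Nat zero))))
  ~> vcons (Vec Nat zero) (succ (succ zero)) (vnil Nat) (vcons (Vec Nat zero) (succ zero) (vnil Nat) (vcons (Vec Nat zero) zero (vnil Nat) (vnil (Vec Nat zero))))
the term's type:
  Vec (Vec Nat zero) (succ (succ (succ zero)))


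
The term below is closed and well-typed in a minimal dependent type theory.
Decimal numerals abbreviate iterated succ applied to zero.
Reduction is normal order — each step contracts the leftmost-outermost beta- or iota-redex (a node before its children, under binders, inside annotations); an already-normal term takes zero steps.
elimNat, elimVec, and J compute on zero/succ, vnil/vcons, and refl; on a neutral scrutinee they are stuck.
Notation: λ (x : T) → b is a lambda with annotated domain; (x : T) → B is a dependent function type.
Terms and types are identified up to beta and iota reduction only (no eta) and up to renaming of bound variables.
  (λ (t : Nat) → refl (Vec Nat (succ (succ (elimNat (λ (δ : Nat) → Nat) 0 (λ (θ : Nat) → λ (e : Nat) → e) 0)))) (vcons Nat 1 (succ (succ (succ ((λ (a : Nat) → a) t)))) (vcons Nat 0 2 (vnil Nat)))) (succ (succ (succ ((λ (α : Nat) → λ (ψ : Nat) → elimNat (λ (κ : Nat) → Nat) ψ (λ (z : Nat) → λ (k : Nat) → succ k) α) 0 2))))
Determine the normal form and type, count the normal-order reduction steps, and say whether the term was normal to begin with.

reduced normal form:
  refl (Vec Nat 2) (vcons Nat 1 8 (vcons Nat 0 2 (vnil Nat)))
the term's type:
  Eq (Vec Nat 2) (vcons Nat 1 8 (vcons Nat 0 2 (vnil Nat))) (vcons Nat 1 8 (vcons Nat 0 2 (vnil Nat)))
reduction steps (normal order): 6
term was already normal: no
first redex: a beta-redex


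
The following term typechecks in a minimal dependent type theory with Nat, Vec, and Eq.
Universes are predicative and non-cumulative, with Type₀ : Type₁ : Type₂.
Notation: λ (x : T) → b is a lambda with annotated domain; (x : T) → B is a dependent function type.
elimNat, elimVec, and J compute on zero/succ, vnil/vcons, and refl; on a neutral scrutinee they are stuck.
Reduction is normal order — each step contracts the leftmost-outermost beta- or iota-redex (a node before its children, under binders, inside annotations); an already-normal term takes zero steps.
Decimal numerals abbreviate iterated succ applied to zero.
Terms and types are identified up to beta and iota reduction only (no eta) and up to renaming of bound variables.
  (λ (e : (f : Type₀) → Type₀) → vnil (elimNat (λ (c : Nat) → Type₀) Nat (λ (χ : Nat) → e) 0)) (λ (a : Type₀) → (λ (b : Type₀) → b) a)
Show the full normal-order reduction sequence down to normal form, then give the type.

reduction (normal order):
  (λ (e : (f : Type₀) → Type₀) → vnil (elimNat (λ (c : Nat) → Type₀) Nat (λ (χ : Nat) → e) 0)) (λ (a : Type₀) → (λ (b : Type₀) → b) a)
  ~> vnil (elimNat (λ (e : Nat) → Type₀) Nat (λ (f : Nat) → λ (c : Type₀) → (λ (χ : Type₀) → χ) c) 0)
  ~> vnil Nat
the term's type:
  Vec Nat 0


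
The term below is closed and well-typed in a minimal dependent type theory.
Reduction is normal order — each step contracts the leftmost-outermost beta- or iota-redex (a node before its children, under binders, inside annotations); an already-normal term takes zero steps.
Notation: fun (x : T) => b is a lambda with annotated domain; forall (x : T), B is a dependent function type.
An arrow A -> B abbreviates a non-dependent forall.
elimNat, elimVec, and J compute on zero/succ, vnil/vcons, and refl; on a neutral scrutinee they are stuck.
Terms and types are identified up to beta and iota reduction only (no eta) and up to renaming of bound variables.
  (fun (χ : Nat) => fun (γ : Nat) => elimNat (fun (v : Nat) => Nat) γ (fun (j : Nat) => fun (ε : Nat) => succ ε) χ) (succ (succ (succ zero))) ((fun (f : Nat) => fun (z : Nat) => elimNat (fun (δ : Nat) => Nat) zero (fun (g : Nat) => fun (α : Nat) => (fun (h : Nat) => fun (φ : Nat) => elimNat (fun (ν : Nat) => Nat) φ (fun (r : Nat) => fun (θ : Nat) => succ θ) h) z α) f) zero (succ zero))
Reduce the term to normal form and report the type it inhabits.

normal form:
  succ (succ (succ zero))
inferred type:
  Nat
observation: contracting a beta-redex first, the term normalizes in 15 steps.


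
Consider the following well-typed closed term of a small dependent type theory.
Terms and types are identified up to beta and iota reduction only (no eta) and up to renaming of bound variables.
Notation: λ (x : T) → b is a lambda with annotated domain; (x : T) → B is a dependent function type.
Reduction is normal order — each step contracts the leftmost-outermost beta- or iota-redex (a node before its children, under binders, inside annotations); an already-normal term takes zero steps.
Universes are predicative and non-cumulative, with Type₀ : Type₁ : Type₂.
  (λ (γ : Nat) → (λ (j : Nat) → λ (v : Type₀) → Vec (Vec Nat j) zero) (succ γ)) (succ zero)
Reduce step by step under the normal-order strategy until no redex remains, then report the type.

normal-order reduction sequence:
  (λ (γ : Nat) → (λ (j : Nat) → λ (v : Type₀) → Vec (Vec Nat j) zero) (succ γ)) (succ zero)
  ~> (λ (γ : Nat) → λ (j : Type₀) → Vec (Vec Nat γ) zero) (succ (succ zero))
  ~> λ (γ : Type₀) → Vec (Vec Nat (succ (succ zero))) zero
the term's type:
  (γ : Type₀) → Type₀


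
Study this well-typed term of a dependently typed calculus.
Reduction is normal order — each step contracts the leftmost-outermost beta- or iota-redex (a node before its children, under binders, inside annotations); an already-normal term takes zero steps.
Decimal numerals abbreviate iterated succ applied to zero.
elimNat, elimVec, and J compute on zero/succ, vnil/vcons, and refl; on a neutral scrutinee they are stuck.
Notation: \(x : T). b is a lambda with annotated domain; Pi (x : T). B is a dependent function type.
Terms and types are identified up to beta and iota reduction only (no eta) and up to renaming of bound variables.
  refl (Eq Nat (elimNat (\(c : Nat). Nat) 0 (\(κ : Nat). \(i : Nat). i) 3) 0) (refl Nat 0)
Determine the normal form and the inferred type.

normal form:
  refl (Eq Nat 0 0) (refl Nat 0)
inferred type:
  Eq (Eq Nat 0 0) (refl Nat 0) (refl Nat 0)
observation: the leftmost-outermost redex is an elimNat iota-redex, and normalization takes 10 steps.


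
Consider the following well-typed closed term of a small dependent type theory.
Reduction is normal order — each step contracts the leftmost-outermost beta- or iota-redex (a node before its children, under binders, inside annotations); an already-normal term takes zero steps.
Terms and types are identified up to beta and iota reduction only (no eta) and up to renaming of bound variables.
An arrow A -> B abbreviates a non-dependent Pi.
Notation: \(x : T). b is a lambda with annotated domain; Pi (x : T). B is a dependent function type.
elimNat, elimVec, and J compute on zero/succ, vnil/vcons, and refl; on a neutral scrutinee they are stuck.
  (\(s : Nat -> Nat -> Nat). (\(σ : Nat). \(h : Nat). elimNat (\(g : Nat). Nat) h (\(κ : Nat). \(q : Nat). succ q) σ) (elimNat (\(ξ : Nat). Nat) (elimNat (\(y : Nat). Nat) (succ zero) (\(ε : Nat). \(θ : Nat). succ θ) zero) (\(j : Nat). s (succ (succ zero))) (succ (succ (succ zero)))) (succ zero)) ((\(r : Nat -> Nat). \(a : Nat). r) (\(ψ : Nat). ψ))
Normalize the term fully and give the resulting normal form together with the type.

resulting normal form:
  succ (succ zero)
type:
  Nat
observation: the term reaches its normal form after 24 normal-order steps.


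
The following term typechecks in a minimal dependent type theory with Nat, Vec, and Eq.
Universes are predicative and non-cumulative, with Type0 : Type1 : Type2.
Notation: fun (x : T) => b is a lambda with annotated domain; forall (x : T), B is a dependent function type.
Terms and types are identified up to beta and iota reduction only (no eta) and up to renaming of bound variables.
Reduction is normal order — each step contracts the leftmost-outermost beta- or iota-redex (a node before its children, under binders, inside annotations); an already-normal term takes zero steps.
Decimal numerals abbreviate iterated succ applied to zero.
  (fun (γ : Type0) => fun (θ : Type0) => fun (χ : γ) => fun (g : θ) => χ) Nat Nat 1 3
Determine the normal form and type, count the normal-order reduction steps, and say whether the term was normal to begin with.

resulting normal form:
  1
type:
  Nat
normal-order step count: 4
started in normal form: no
first redex: a beta-redex


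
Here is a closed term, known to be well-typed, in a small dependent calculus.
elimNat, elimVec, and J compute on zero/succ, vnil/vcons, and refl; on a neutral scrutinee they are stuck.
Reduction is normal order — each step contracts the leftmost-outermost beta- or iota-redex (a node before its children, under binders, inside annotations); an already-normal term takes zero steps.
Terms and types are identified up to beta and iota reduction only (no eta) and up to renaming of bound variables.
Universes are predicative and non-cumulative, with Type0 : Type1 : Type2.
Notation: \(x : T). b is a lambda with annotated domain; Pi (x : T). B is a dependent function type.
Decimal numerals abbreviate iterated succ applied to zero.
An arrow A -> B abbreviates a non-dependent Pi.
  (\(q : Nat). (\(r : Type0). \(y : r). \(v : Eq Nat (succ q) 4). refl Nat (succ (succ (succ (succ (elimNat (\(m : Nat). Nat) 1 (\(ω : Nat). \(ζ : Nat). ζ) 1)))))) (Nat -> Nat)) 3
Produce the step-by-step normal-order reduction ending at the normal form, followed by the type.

normal-order reduction:
  (\(q : Nat). (\(r : Type0). \(y : r). \(v : Eq Nat (succ q) 4). refl Nat (succ (succ (succ (succ (elimNat (\(m : Nat). Nat) 1 (\(ω : Nat). \(ζ : Nat). ζ) 1)))))) (Nat -> Nat)) 3
  ~> (\(q : Type0). \(r : q). \(y : Eq Nat 4 4). refl Nat (succ (succ (succ (succ (elimNat (\(v : Nat). Nat) 1 (\(m : Nat). \(ω : Nat). ω) 1)))))) (Nat -> Nat)
  ~> \(q : Nat -> Nat). \(r : Eq Nat 4 4). refl Nat (succ (succ (succ (succ (elimNat (\(y : Nat). Nat) 1 (\(v : Nat). \(m : Nat). m) 1)))))
  ~> \(q : Nat -> Nat). \(r : Eq Nat 4 4). refl Nat (succ (succ (succ (succ ((\(y : Nat). \(v : Nat). v) 0 (elimNat (\(m : Nat). Nat) 1 (\(ω : Nat). \(ζ : Nat). ζ) 0))))))
  ~> \(q : Nat -> Nat). \(r : Eq Nat 4 4). refl Nat (succ (succ (succ (succ ((\(y : Nat). y) (elimNat (\(v : Nat). Nat) 1 (\(m : Nat). \(ω : Nat). ω) 0))))))
  ~> \(q : Nat -> Nat). \(r : Eq Nat 4 4). refl Nat (succ (succ (succ (succ (elimNat (\(y : Nat). Nat) 1 (\(v : Nat). \(m : Nat). m) 0)))))
  ~> \(q : Nat -> Nat). \(r : Eq Nat 4 4). refl Nat 5
the term's type:
  (Nat -> Nat) -> Eq Nat 4 4 -> Eq Nat 5 5


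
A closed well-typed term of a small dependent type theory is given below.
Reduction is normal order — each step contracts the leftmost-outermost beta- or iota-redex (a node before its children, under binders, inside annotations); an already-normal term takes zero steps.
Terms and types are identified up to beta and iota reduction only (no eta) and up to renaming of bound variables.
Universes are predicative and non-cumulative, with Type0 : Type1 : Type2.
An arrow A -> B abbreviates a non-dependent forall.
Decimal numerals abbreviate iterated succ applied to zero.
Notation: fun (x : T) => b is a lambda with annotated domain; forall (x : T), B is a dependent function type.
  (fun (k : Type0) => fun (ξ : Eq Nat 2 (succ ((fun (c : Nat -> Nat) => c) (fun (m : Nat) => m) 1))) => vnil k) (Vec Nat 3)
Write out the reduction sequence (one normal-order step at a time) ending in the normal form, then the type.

normal-order reduction:
  (fun (k : Type0) => fun (ξ : Eq Nat 2 (succ ((fun (c : Nat -> Nat) => c) (fun (m : Nat) => m) 1))) => vnil k) (Vec Nat 3)
  ~> fun (k : Eq Nat 2 (succ ((fun (ξ : Nat -> Nat) => ξ) (fun (c : Nat) => c) 1))) => vnil (Vec Nat 3)
  ~> fun (k : Eq Nat 2 (succ ((fun (ξ : Nat) => ξ) 1))) => vnil (Vec Nat 3)
  ~> fun (k : Eq Nat 2 2) => vnil (Vec Nat 3)
inferred type:
  Eq Nat 2 2 -> Vec (Vec Nat 3) 0


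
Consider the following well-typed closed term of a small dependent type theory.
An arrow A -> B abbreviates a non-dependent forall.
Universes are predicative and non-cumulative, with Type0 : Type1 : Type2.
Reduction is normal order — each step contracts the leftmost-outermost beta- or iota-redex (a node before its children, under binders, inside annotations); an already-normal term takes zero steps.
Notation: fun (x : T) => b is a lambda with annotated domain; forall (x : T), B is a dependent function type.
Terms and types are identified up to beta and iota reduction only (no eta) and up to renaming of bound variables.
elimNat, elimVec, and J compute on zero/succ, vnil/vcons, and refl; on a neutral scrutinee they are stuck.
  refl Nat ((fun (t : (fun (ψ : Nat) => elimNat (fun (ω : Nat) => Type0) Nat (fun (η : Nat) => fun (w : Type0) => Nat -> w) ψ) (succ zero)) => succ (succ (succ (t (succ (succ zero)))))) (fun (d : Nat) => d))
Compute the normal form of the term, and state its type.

reduced normal form:
  refl Nat (succ (succ (succ (succ (succ zero)))))
inferred type:
  Eq Nat (succ (succ (succ (succ (succ zero))))) (succ (succ (succ (succ (succ zero)))))
observation: reduction starts at a beta-redex, and 2 normal-order steps reach the normal form.


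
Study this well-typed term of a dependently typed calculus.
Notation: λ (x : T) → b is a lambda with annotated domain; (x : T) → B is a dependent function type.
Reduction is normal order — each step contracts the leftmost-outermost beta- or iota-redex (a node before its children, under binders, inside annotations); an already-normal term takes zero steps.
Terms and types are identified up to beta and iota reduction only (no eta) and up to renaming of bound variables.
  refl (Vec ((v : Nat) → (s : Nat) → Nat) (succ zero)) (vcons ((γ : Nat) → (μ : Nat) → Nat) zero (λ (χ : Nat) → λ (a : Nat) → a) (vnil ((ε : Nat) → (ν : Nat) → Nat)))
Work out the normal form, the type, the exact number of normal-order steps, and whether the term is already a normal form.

reduced normal form:
  refl (Vec ((v : Nat) → (s : Nat) → Nat) (succ zero)) (vcons ((γ : Nat) → (μ : Nat) → Nat) zero (λ (χ : Nat) → λ (a : Nat) → a) (vnil ((ε : Nat) → (ν : Nat) → Nat)))
inferred type:
  Eq (Vec ((v : Nat) → (s : Nat) → Nat) (succ zero)) (vcons ((γ : Nat) → (μ : Nat) → Nat) zero (λ (χ : Nat) → λ (a : Nat) → a) (vnil ((ε : Nat) → (ν : Nat) → Nat))) (vcons ((k : Nat) → (τ : Nat) → Nat) zero (λ (ξ : Nat) → λ (z : Nat) → z) (vnil ((h : Nat) → (ρ : Nat) → Nat)))
reduction steps (normal order): 0
started in normal form: yes


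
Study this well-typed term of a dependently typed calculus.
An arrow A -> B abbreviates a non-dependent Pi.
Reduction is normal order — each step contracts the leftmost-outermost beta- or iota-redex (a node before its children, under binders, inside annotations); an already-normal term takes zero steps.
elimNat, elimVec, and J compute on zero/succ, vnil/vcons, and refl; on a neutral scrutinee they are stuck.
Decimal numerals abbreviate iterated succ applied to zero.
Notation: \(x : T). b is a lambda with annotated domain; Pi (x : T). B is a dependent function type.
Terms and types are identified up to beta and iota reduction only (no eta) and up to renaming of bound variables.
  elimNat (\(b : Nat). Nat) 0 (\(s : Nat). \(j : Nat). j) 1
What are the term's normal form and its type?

normal form:
  0
the term's type:
  Nat
observation: 4 normal-order steps separate the term from its normal form.


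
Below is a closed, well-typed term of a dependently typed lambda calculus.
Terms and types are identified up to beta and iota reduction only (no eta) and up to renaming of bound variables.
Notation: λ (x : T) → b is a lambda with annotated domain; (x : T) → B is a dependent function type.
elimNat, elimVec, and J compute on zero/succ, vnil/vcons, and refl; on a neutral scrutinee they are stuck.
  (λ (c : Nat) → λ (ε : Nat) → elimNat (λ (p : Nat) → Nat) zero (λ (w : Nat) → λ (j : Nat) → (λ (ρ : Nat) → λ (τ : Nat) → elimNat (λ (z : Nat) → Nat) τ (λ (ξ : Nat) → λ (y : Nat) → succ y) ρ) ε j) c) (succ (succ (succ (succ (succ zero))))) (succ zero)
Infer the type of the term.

inferred type:
  Nat


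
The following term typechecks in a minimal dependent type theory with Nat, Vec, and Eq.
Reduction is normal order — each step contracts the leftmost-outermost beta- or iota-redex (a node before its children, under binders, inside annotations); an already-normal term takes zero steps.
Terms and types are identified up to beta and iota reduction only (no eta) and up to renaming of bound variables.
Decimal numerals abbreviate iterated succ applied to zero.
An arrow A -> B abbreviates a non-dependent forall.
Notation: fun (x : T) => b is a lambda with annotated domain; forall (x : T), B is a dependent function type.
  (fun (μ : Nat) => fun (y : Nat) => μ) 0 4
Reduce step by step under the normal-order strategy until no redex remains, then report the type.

normal-order reduction:
  (fun (μ : Nat) => fun (y : Nat) => μ) 0 4
  ~> (fun (μ : Nat) => 0) 4
  ~> 0
the term's type:
  Nat


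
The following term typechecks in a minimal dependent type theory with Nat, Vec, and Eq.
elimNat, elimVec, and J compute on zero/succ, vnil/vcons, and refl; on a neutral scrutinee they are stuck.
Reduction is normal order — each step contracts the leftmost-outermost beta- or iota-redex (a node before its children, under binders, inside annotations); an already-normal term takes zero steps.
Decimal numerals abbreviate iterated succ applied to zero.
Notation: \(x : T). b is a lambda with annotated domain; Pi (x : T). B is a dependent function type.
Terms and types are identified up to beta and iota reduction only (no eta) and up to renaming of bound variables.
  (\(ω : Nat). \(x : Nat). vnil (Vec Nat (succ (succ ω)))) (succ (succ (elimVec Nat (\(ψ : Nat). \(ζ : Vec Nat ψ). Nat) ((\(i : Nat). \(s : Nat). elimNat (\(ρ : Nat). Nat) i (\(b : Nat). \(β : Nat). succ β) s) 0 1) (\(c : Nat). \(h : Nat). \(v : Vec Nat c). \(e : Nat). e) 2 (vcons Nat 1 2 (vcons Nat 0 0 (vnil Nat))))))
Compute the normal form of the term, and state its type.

normal form:
  \(ω : Nat). vnil (Vec Nat 5)
inferred type:
  Pi (ω : Nat). Vec (Vec Nat 5) 0
observation: contracting a beta-redex first, the term normalizes in 18 steps.


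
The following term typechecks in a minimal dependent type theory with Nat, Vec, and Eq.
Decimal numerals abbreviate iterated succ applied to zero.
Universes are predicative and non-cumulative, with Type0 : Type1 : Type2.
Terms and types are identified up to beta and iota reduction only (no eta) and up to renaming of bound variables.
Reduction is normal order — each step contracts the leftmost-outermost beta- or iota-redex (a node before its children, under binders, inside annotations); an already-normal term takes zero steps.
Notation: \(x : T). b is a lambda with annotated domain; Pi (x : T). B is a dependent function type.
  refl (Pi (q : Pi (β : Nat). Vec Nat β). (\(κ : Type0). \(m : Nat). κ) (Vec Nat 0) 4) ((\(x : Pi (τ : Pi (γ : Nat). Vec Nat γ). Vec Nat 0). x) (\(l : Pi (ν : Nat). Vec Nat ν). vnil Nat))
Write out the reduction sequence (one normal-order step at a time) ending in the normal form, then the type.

reduction (normal order):
  refl (Pi (q : Pi (β : Nat). Vec Nat β). (\(κ : Type0). \(m : Nat). κ) (Vec Nat 0) 4) ((\(x : Pi (τ : Pi (γ : Nat). Vec Nat γ). Vec Nat 0). x) (\(l : Pi (ν : Nat). Vec Nat ν). vnil Nat))
  ~> refl (Pi (q : Pi (β : Nat). Vec Nat β). (\(κ : Nat). Vec Nat 0) 4) ((\(m : Pi (x : Pi (τ : Nat). Vec Nat τ). Vec Nat 0). m) (\(γ : Pi (l : Nat). Vec Nat l). vnil Nat))
  ~> refl (Pi (q : Pi (β : Nat). Vec Nat β). Vec Nat 0) ((\(κ : Pi (m : Pi (x : Nat). Vec Nat x). Vec Nat 0). κ) (\(τ : Pi (γ : Nat). Vec Nat γ). vnil Nat))
  ~> refl (Pi (q : Pi (β : Nat). Vec Nat β). Vec Nat 0) (\(κ : Pi (m : Nat). Vec Nat m). vnil Nat)
type:
  Eq (Pi (q : Pi (β : Nat). Vec Nat β). Vec Nat 0) (\(κ : Pi (m : Nat). Vec Nat m). vnil Nat) (\(x : Pi (τ : Nat). Vec Nat τ). vnil Nat)
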